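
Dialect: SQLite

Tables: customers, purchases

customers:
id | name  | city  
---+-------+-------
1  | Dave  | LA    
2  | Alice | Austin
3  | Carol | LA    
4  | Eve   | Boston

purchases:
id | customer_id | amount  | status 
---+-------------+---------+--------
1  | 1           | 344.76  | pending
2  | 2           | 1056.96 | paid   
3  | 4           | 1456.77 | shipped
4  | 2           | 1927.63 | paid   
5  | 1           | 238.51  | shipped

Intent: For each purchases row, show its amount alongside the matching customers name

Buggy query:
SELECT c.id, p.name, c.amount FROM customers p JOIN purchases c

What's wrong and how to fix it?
Bug: Missing join condition: each purchases row is matched to all customers rows instead of just its own

Fix: Specify the join condition linking the foreign key to the parent id

Corrected query:
SELECT c.id, p.name, c.amount FROM customers p JOIN purchases c ON c.customer_id = p.id

Result:
id | name  | amount 
---+-------+--------
1  | Dave  | 344.76 
2  | Alice | 1056.96
3  | Eve   | 1456.77
4  | Alice | 1927.63
5  | Dave  | 238.51 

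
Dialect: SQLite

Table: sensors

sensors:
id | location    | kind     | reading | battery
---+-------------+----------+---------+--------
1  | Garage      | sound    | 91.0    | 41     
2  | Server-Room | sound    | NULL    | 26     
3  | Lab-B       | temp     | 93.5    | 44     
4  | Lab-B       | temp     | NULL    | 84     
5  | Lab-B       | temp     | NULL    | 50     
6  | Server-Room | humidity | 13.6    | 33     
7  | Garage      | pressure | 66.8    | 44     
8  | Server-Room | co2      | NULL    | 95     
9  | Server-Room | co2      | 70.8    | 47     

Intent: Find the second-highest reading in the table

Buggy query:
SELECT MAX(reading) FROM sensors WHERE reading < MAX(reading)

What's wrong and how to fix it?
Bug: The inner MAX is an aggregate inside WHERE, which is not allowed

Fix: Compute the overall MAX in a subquery, then take MAX of rows below it

Corrected query:
SELECT MAX(reading) FROM sensors WHERE reading < (SELECT MAX(reading) FROM sensors)

Result:
MAX(reading)
------------
91          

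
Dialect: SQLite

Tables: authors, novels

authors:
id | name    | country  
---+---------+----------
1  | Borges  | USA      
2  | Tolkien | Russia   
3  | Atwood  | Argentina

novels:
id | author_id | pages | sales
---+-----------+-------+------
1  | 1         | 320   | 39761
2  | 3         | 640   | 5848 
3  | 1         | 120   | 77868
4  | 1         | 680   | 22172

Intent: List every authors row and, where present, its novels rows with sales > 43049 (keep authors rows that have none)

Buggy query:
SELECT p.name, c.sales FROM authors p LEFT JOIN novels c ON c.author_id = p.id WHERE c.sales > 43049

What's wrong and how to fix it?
Bug: Filtering c.sales in WHERE discards the NULL rows produced by LEFT JOIN, turning it into an inner join

Fix: Put 'c.sales > 43049' in the JOIN's ON clause instead of WHERE

Corrected query:
SELECT p.name, c.sales FROM authors p LEFT JOIN novels c ON c.author_id = p.id AND c.sales > 43049

Result:
name    | sales
--------+------
Borges  | 77868
Tolkien | NULL 
Atwood  | NULL 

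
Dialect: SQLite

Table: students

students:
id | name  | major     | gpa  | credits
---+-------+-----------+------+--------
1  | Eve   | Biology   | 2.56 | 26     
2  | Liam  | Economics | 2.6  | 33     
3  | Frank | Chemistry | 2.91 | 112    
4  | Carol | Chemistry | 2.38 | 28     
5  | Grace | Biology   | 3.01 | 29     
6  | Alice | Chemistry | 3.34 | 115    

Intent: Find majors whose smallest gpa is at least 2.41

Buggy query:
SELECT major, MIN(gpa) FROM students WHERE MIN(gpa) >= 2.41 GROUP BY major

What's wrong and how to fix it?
Bug: Aggregates like MIN are computed per group after WHERE runs

Fix: Replace WHERE with HAVING after the GROUP BY

Corrected query:
SELECT major, MIN(gpa) FROM students GROUP BY major HAVING MIN(gpa) >= 2.41

Result:
major     | MIN(gpa)
----------+---------
Biology   | 2.56    
Economics | 2.6     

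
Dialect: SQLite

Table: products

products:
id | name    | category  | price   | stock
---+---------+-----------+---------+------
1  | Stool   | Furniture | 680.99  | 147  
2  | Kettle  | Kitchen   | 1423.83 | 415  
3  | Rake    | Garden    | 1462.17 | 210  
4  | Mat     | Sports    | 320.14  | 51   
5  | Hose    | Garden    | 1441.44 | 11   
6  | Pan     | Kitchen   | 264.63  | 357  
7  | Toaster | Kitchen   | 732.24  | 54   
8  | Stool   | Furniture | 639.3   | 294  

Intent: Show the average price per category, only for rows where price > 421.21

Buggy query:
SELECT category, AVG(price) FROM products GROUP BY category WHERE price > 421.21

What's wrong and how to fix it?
Bug: WHERE cannot follow GROUP BY

Fix: Move the WHERE clause before GROUP BY

Corrected query:
SELECT category, AVG(price) FROM products WHERE price > 421.21 GROUP BY category

Result:
category  | AVG(price)
----------+-----------
Furniture | 660.145   
Garden    | 1451.805  
Kitchen   | 1078.035  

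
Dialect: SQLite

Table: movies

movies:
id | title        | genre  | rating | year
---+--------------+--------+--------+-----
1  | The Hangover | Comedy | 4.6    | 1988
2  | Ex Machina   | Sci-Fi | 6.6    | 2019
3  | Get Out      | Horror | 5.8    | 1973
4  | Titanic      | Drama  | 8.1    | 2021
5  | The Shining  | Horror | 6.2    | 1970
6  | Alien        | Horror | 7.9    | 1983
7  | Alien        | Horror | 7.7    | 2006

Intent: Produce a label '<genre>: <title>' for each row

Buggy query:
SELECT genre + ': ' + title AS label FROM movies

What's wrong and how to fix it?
Bug: SQLite uses || for string concatenation; + coerces text to numbers (yielding 0)

Fix: Replace + with || to concatenate text

Corrected query:
SELECT genre || ': ' || title AS label FROM movies

Result:
label               
--------------------
Comedy: The Hangover
Sci-Fi: Ex Machina  
Horror: Get Out     
Drama: Titanic      
Horror: The Shining 
Horror: Alien       
Horror: Alien       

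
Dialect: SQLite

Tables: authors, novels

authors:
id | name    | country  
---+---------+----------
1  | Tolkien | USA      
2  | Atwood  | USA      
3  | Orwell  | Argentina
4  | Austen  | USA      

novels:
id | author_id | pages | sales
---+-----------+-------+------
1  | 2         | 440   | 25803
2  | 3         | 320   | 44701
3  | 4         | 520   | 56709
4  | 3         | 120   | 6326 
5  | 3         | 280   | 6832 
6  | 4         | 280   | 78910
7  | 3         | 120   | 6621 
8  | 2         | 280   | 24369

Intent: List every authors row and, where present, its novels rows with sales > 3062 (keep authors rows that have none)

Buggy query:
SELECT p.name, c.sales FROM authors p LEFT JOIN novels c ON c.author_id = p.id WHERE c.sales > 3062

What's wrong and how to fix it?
Bug: A WHERE condition on the right-hand table after LEFT JOIN drops unmatched parents

Fix: Put 'c.sales > 3062' in the JOIN's ON clause instead of WHERE

Corrected query:
SELECT p.name, c.sales FROM authors p LEFT JOIN novels c ON c.author_id = p.id AND c.sales > 3062

Result:
name    | sales
--------+------
Tolkien | NULL 
Atwood  | 24369
Atwood  | 25803
Orwell  | 6326 
Orwell  | 6621 
Orwell  | 6832 
Orwell  | 44701
Austen  | 56709
Austen  | 78910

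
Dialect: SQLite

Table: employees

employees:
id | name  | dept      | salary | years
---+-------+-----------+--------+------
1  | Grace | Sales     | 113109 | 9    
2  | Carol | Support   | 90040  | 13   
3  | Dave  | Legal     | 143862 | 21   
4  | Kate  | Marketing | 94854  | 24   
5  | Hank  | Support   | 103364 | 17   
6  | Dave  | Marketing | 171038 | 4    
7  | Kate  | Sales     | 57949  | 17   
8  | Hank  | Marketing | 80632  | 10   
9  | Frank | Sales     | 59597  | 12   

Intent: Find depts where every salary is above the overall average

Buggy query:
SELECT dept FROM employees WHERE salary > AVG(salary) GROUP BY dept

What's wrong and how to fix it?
Bug: WHERE evaluates per row before aggregation, so AVG() is unavailable

Fix: Use a subquery for AVG and a HAVING MIN(...) filter so the condition holds for every row in the group

Corrected query:
SELECT dept FROM employees GROUP BY dept HAVING MIN(salary) > (SELECT AVG(salary) FROM employees)

Result:
dept 
-----
Legal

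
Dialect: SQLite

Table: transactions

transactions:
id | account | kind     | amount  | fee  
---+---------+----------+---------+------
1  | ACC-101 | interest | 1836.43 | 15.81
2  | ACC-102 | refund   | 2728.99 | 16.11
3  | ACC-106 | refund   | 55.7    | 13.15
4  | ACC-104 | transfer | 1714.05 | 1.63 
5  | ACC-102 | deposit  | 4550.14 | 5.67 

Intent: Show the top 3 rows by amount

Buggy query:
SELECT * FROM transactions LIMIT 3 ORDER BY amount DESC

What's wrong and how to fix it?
Bug: LIMIT must come after ORDER BY

Fix: Swap the clauses: ORDER BY first, then LIMIT

Corrected query:
SELECT * FROM transactions ORDER BY amount DESC LIMIT 3

Result:
id | account | kind     | amount  | fee  
---+---------+----------+---------+------
5  | ACC-102 | deposit  | 4550.14 | 5.67 
2  | ACC-102 | refund   | 2728.99 | 16.11
1  | ACC-101 | interest | 1836.43 | 15.81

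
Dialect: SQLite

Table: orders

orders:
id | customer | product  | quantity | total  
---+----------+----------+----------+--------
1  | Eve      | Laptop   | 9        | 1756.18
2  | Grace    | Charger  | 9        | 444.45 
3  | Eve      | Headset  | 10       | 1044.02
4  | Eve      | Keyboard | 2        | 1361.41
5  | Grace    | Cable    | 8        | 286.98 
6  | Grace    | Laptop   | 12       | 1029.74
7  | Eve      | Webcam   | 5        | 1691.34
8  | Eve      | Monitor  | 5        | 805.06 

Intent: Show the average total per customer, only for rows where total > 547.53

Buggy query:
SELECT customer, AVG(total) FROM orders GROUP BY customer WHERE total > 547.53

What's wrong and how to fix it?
Bug: WHERE cannot follow GROUP BY

Fix: Move the WHERE clause before GROUP BY

Corrected query:
SELECT customer, AVG(total) FROM orders WHERE total > 547.53 GROUP BY customer

Result:
customer | AVG(total)
---------+-----------
Eve      | 1331.602  
Grace    | 1029.74   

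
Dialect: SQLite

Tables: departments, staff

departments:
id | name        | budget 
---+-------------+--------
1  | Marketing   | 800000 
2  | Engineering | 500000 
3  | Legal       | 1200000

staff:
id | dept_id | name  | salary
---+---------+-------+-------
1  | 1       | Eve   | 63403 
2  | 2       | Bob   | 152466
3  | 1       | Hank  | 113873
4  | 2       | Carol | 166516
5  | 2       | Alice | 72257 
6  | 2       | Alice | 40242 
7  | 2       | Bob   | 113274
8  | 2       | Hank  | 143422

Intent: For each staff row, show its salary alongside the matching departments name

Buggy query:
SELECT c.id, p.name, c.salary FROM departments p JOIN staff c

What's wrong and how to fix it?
Bug: JOIN with no ON clause produces a cartesian product; every staff row pairs with every departments row

Fix: Add ON c.dept_id = p.id to the JOIN

Corrected query:
SELECT c.id, p.name, c.salary FROM departments p JOIN staff c ON c.dept_id = p.id

Result:
id | name        | salary
---+-------------+-------
1  | Marketing   | 63403 
2  | Engineering | 152466
3  | Marketing   | 113873
4  | Engineering | 166516
5  | Engineering | 72257 
6  | Engineering | 40242 
7  | Engineering | 113274
8  | Engineering | 143422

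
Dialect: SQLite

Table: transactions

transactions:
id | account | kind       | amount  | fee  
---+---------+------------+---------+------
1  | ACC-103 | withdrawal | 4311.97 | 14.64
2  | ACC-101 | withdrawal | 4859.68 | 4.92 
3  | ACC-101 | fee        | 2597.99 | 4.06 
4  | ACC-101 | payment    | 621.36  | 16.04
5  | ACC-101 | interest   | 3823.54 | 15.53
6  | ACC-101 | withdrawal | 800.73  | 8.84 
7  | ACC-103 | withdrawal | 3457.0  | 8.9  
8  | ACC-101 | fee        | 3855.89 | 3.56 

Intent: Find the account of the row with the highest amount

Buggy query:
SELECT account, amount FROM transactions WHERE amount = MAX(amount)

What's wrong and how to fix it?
Bug: MAX(amount) is an aggregate and cannot be used directly in WHERE

Fix: Use a subquery: WHERE amount = (SELECT MAX(amount) FROM transactions)

Corrected query:
SELECT account, amount FROM transactions WHERE amount = (SELECT MAX(amount) FROM transactions)

Result:
account | amount 
--------+--------
ACC-101 | 4859.68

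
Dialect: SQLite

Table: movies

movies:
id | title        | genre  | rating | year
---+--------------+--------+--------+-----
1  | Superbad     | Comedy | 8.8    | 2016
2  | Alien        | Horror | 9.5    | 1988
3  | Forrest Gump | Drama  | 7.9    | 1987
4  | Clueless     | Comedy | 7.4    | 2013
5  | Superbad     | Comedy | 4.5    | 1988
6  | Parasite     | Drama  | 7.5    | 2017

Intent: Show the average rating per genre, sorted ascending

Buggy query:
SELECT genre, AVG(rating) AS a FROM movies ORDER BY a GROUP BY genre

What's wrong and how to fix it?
Bug: GROUP BY must precede ORDER BY

Fix: Reorder: SELECT … FROM … GROUP BY … ORDER BY …

Corrected query:
SELECT genre, AVG(rating) AS a FROM movies GROUP BY genre ORDER BY a

Result:
genre  | a  
-------+----
Comedy | 6.9
Drama  | 7.7
Horror | 9.5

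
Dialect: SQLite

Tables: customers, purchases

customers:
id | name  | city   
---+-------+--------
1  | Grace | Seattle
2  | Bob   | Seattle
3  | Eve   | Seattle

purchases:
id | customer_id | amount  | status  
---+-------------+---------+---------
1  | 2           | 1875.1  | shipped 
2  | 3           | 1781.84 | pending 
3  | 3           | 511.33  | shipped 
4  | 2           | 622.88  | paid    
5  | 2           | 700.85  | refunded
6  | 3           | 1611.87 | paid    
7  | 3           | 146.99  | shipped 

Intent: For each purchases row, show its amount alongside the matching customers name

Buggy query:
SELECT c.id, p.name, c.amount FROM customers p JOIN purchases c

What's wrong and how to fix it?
Bug: Missing join condition: each purchases row is matched to all customers rows instead of just its own

Fix: Specify the join condition linking the foreign key to the parent id

Corrected query:
SELECT c.id, p.name, c.amount FROM customers p JOIN purchases c ON c.customer_id = p.id

Result:
id | name | amount 
---+------+--------
1  | Bob  | 1875.1 
2  | Eve  | 1781.84
3  | Eve  | 511.33 
4  | Bob  | 622.88 
5  | Bob  | 700.85 
6  | Eve  | 1611.87
7  | Eve  | 146.99 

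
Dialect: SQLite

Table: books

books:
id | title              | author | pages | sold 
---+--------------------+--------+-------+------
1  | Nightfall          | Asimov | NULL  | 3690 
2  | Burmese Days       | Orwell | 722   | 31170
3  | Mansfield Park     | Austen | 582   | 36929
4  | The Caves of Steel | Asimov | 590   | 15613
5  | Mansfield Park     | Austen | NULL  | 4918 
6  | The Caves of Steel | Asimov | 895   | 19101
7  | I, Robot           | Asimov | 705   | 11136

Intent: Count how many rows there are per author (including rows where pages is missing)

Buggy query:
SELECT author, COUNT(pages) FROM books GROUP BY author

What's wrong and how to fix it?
Bug: COUNT(pages) skips NULLs, so groups with missing pages are undercounted

Fix: Replace COUNT(pages) with COUNT(*)

Corrected query:
SELECT author, COUNT(*) FROM books GROUP BY author

Result:
author | COUNT(*)
-------+---------
Asimov | 4       
Austen | 2       
Orwell | 1       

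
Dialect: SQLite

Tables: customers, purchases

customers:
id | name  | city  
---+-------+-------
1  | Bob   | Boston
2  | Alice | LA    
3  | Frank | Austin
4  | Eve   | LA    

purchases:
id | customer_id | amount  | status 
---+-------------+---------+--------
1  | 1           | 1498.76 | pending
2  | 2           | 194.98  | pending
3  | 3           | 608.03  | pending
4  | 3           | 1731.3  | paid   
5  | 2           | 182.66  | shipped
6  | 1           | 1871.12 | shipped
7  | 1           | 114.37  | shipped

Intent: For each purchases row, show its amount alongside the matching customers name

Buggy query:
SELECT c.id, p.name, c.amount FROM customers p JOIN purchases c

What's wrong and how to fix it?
Bug: JOIN with no ON clause produces a cartesian product; every purchases row pairs with every customers row

Fix: Specify the join condition linking the foreign key to the parent id

Corrected query:
SELECT c.id, p.name, c.amount FROM customers p JOIN purchases c ON c.customer_id = p.id

Result:
id | name  | amount 
---+-------+--------
1  | Bob   | 1498.76
2  | Alice | 194.98 
3  | Frank | 608.03 
4  | Frank | 1731.3 
5  | Alice | 182.66 
6  | Bob   | 1871.12
7  | Bob   | 114.37 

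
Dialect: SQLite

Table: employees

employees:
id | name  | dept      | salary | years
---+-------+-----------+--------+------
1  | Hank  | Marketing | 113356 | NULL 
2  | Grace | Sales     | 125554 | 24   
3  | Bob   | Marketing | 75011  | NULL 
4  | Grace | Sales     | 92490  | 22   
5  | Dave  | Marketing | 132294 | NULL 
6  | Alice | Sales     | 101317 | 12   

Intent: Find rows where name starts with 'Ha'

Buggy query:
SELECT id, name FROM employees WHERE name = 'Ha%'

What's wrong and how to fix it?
Bug: Wildcards only work with LIKE; '=' treats '%' as a literal character

Fix: Replace '=' with LIKE so 'Ha%' is treated as a pattern

Corrected query:
SELECT id, name FROM employees WHERE name LIKE 'Ha%'

Result:
id | name
---+-----
1  | Hank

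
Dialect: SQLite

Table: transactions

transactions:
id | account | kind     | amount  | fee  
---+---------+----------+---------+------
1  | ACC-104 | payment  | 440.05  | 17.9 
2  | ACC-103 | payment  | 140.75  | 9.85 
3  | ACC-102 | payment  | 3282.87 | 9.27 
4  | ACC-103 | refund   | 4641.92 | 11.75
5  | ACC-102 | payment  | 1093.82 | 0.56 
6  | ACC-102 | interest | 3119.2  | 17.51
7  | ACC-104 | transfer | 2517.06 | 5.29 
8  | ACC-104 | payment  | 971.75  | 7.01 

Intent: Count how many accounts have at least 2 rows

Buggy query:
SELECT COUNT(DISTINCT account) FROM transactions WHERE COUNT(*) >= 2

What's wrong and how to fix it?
Bug: COUNT(*) cannot appear in WHERE; the per-group count doesn't exist yet

Fix: Group first with HAVING COUNT(*) >= 2, then COUNT the resulting groups

Corrected query:
SELECT COUNT(*) FROM (SELECT account FROM transactions GROUP BY account HAVING COUNT(*) >= 2)

Result:
COUNT(*)
--------
3       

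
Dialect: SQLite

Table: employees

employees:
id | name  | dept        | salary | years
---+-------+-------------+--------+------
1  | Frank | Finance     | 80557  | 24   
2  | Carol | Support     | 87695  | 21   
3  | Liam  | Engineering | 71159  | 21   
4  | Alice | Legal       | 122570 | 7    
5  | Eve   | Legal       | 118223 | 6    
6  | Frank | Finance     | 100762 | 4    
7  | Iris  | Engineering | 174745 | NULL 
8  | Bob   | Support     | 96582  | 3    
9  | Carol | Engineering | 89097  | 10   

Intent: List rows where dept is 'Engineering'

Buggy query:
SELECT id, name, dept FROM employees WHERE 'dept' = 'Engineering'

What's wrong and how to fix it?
Bug: Single quotes denote string literals in SQL; the column name is being compared as a constant string

Fix: Remove the quotes around the column name (or use double quotes for an identifier)

Corrected query:
SELECT id, name, dept FROM employees WHERE dept = 'Engineering'

Result:
id | name  | dept       
---+-------+------------
3  | Liam  | Engineering
7  | Iris  | Engineering
9  | Carol | Engineering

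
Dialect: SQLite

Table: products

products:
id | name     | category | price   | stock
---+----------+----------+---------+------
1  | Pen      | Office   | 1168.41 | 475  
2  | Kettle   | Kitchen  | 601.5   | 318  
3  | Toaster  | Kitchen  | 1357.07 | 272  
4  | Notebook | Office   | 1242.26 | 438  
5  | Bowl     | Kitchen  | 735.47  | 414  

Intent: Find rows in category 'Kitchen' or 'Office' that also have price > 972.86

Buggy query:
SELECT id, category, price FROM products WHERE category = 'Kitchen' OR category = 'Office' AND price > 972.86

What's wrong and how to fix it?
Bug: AND binds tighter than OR, so this parses as category = 'Kitchen' OR (category = 'Office' AND price > 972.86)

Fix: Group the OR with parentheses (or use IN), then AND the threshold

Corrected query:
SELECT id, category, price FROM products WHERE (category = 'Kitchen' OR category = 'Office') AND price > 972.86

Result:
id | category | price  
---+----------+--------
1  | Office   | 1168.41
3  | Kitchen  | 1357.07
4  | Office   | 1242.26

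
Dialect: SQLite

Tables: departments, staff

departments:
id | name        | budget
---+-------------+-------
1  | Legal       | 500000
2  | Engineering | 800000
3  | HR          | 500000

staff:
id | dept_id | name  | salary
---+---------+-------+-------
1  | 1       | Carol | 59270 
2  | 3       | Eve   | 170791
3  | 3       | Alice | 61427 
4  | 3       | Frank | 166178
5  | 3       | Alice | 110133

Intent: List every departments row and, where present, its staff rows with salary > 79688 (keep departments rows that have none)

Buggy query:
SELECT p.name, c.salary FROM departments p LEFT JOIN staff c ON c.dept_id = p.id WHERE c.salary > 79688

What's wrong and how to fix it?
Bug: Filtering c.salary in WHERE discards the NULL rows produced by LEFT JOIN, turning it into an inner join

Fix: Move the right-table condition into the ON clause so unmatched parents are kept

Corrected query:
SELECT p.name, c.salary FROM departments p LEFT JOIN staff c ON c.dept_id = p.id AND c.salary > 79688

Result:
name        | salary
------------+-------
Legal       | NULL  
Engineering | NULL  
HR          | 110133
HR          | 166178
HR          | 170791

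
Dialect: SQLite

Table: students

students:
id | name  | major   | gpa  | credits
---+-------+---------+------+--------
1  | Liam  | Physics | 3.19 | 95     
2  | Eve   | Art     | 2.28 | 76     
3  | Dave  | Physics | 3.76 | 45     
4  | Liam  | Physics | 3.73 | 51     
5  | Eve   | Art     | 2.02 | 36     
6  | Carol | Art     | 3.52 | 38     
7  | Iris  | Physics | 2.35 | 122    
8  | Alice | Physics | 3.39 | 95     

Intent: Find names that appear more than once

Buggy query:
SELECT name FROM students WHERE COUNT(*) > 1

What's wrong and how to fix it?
Bug: WHERE can't reference COUNT(*); aggregates are computed after WHERE

Fix: Group first, then use HAVING for the count condition

Corrected query:
SELECT name FROM students GROUP BY name HAVING COUNT(*) > 1

Result:
name
----
Eve 
Liam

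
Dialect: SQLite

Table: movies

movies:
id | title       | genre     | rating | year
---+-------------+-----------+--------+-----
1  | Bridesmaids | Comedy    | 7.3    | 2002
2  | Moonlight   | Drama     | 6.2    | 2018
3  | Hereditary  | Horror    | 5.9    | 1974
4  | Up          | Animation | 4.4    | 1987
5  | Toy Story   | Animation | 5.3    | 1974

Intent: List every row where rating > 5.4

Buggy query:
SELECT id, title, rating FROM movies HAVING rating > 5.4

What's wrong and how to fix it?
Bug: This is a non-aggregate query (no GROUP BY, no aggregates), so in SQLite the HAVING clause is invalid here; a row-level condition belongs in WHERE

Fix: Replace HAVING with WHERE since the condition applies to individual rows

Corrected query:
SELECT id, title, rating FROM movies WHERE rating > 5.4

Result:
id | title       | rating
---+-------------+-------
1  | Bridesmaids | 7.3   
2  | Moonlight   | 6.2   
3  | Hereditary  | 5.9   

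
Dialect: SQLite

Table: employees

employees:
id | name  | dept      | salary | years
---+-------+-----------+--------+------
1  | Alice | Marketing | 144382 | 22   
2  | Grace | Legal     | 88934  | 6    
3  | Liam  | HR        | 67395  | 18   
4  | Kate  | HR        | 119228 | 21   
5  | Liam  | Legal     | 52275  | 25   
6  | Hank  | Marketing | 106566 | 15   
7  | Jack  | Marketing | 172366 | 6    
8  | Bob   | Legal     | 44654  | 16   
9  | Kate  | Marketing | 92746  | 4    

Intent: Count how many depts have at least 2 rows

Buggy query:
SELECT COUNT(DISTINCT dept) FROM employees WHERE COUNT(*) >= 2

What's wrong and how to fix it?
Bug: WHERE filters individual rows, not groups, so a group-level COUNT is invalid there

Fix: Group first with HAVING COUNT(*) >= 2, then COUNT the resulting groups

Corrected query:
SELECT COUNT(*) FROM (SELECT dept FROM employees GROUP BY dept HAVING COUNT(*) >= 2)

Result:
COUNT(*)
--------
3       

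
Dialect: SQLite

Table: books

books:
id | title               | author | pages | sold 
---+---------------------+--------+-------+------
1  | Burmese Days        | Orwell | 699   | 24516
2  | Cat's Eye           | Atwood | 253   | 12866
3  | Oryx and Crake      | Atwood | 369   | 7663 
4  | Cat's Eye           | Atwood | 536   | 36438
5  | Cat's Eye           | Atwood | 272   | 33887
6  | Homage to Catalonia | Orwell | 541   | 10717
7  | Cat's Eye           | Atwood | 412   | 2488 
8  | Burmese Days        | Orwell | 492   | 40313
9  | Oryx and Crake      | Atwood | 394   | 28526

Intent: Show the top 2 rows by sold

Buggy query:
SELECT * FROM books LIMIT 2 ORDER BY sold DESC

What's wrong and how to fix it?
Bug: LIMIT must come after ORDER BY

Fix: Sort with ORDER BY, then apply LIMIT

Corrected query:
SELECT * FROM books ORDER BY sold DESC LIMIT 2

Result:
id | title        | author | pages | sold 
---+--------------+--------+-------+------
8  | Burmese Days | Orwell | 492   | 40313
4  | Cat's Eye    | Atwood | 536   | 36438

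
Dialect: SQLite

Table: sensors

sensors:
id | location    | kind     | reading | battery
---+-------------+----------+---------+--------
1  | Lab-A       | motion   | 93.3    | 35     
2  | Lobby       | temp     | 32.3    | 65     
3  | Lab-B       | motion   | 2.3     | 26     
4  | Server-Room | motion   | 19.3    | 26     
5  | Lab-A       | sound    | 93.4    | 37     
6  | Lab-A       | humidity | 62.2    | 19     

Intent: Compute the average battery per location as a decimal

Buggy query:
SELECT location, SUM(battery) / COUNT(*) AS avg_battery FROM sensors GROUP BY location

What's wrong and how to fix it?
Bug: Both operands are integers, so '/' performs integer division and truncates

Fix: Cast one side to REAL so the division keeps the fractional part

Corrected query:
SELECT location, SUM(battery) * 1.0 / COUNT(*) AS avg_battery FROM sensors GROUP BY location

Result:
location    | avg_battery
------------+------------
Lab-A       | 30.333333  
Lab-B       | 26         
Lobby       | 65         
Server-Room | 26         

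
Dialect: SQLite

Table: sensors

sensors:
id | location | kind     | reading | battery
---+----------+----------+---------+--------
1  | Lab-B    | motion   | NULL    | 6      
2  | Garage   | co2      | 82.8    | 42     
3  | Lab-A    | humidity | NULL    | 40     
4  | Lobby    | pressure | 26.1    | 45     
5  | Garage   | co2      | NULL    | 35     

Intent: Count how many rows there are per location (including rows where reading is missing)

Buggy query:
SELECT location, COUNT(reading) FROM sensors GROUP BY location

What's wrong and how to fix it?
Bug: COUNT(column) counts non-NULL values only; rows with NULL reading aren't counted

Fix: Replace COUNT(reading) with COUNT(*)

Corrected query:
SELECT location, COUNT(*) FROM sensors GROUP BY location

Result:
location | COUNT(*)
---------+---------
Garage   | 2       
Lab-A    | 1       
Lab-B    | 1       
Lobby    | 1       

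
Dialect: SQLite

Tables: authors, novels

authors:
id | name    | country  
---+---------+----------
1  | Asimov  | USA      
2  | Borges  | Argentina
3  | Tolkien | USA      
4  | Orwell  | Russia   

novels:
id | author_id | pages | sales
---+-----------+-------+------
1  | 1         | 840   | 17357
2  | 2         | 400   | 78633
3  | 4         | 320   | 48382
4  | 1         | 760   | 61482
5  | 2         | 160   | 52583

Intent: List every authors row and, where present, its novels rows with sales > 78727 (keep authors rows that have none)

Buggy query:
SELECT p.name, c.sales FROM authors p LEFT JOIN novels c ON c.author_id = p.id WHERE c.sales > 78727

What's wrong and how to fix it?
Bug: Filtering c.sales in WHERE discards the NULL rows produced by LEFT JOIN, turning it into an inner join

Fix: Move the right-table condition into the ON clause so unmatched parents are kept

Corrected query:
SELECT p.name, c.sales FROM authors p LEFT JOIN novels c ON c.author_id = p.id AND c.sales > 78727

Result:
name    | sales
--------+------
Asimov  | NULL 
Borges  | NULL 
Tolkien | NULL 
Orwell  | NULL 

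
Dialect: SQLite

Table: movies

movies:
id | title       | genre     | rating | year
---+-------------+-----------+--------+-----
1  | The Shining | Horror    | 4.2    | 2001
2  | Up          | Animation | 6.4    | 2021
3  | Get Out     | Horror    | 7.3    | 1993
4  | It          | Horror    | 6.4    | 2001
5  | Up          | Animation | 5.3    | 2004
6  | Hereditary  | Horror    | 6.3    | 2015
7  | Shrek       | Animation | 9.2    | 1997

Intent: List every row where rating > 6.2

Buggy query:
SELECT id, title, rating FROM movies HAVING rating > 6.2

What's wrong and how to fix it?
Bug: This is a non-aggregate query (no GROUP BY, no aggregates), so in SQLite the HAVING clause is invalid here; a row-level condition belongs in WHERE

Fix: Use WHERE for row-level filtering

Corrected query:
SELECT id, title, rating FROM movies WHERE rating > 6.2

Result:
id | title      | rating
---+------------+-------
2  | Up         | 6.4   
3  | Get Out    | 7.3   
4  | It         | 6.4   
6  | Hereditary | 6.3   
7  | Shrek      | 9.2   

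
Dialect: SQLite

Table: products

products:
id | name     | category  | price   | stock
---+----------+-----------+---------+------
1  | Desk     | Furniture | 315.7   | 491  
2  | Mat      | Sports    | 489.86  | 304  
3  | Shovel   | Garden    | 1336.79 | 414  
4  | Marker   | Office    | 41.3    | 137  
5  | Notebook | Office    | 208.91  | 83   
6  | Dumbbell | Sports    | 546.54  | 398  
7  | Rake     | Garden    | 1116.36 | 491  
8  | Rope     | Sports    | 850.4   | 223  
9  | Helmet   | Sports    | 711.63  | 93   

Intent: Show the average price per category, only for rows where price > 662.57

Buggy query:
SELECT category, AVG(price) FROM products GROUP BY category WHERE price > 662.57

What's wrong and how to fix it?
Bug: WHERE cannot follow GROUP BY

Fix: Move the WHERE clause before GROUP BY

Corrected query:
SELECT category, AVG(price) FROM products WHERE price > 662.57 GROUP BY category

Result:
category | AVG(price)
---------+-----------
Garden   | 1226.575  
Sports   | 781.015   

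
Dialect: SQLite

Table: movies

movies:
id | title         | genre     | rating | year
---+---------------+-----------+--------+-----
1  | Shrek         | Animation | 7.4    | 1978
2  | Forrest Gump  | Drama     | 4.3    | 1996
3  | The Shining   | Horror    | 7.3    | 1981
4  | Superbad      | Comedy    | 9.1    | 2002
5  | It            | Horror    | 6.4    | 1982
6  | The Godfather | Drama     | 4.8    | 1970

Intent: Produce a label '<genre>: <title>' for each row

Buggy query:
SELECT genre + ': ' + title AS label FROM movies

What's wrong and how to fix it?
Bug: SQLite uses || for string concatenation; + coerces text to numbers (yielding 0)

Fix: Use the || operator for string concatenation

Corrected query:
SELECT genre || ': ' || title AS label FROM movies

Result:
label               
--------------------
Animation: Shrek    
Drama: Forrest Gump 
Horror: The Shining 
Comedy: Superbad    
Horror: It          
Drama: The Godfather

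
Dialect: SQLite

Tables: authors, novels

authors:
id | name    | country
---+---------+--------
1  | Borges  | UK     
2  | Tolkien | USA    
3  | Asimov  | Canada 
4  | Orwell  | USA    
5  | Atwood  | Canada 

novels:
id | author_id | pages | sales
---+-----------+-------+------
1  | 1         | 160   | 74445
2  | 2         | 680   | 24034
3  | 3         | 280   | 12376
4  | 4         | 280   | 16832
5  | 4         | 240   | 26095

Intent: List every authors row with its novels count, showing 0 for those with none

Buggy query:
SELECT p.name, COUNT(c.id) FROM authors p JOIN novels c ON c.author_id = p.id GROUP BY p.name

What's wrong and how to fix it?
Bug: An inner join excludes parents with zero children

Fix: Switch to LEFT JOIN to retain unmatched parent rows

Corrected query:
SELECT p.name, COUNT(c.id) FROM authors p LEFT JOIN novels c ON c.author_id = p.id GROUP BY p.name

Result:
name    | COUNT(c.id)
--------+------------
Asimov  | 1          
Atwood  | 0          
Borges  | 1          
Orwell  | 2          
Tolkien | 1          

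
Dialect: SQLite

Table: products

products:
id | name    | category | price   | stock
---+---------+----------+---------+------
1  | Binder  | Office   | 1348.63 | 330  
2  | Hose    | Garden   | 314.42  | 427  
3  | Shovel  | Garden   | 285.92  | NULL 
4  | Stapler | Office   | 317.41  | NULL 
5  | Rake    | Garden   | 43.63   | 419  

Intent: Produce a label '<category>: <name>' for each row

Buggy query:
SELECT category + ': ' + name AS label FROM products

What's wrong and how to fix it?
Bug: SQLite uses || for string concatenation; + coerces text to numbers (yielding 0)

Fix: Replace + with || to concatenate text

Corrected query:
SELECT category || ': ' || name AS label FROM products

Result:
label          
---------------
Office: Binder 
Garden: Hose   
Garden: Shovel 
Office: Stapler
Garden: Rake   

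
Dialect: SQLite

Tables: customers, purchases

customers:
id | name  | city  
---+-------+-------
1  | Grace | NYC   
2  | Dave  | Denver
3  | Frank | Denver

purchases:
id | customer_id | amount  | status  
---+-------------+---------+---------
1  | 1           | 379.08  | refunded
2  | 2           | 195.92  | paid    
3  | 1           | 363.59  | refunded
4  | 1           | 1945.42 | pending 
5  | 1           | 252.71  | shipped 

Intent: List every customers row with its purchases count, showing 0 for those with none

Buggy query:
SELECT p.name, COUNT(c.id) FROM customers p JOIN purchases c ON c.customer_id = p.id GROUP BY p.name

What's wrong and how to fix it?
Bug: An inner join excludes parents with zero children

Fix: Use LEFT JOIN so parents without children still appear (COUNT(c.id) gives 0)

Corrected query:
SELECT p.name, COUNT(c.id) FROM customers p LEFT JOIN purchases c ON c.customer_id = p.id GROUP BY p.name

Result:
name  | COUNT(c.id)
------+------------
Dave  | 1          
Frank | 0          
Grace | 4          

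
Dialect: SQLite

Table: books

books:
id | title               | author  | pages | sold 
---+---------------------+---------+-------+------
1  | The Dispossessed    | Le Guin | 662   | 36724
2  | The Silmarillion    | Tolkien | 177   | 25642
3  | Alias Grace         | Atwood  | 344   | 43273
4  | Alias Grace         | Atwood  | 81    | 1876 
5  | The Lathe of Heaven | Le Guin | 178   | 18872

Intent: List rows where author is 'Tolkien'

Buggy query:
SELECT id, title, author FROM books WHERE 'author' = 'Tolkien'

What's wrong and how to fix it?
Bug: 'author' in single quotes is a string literal, not the column; the comparison is literal-vs-literal and never true

Fix: Remove the quotes around the column name (or use double quotes for an identifier)

Corrected query:
SELECT id, title, author FROM books WHERE author = 'Tolkien'

Result:
id | title            | author 
---+------------------+--------
2  | The Silmarillion | Tolkien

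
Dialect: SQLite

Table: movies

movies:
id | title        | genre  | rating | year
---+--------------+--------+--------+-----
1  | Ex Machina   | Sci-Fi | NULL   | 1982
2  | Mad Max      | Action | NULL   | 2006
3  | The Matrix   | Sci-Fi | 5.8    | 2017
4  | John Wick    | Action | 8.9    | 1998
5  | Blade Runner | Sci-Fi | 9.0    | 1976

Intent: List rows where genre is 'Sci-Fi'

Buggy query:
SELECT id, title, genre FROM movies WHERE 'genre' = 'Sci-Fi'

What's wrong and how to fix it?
Bug: 'genre' in single quotes is a string literal, not the column; the comparison is literal-vs-literal and never true

Fix: Remove the quotes around the column name (or use double quotes for an identifier)

Corrected query:
SELECT id, title, genre FROM movies WHERE genre = 'Sci-Fi'

Result:
id | title        | genre 
---+--------------+-------
1  | Ex Machina   | Sci-Fi
3  | The Matrix   | Sci-Fi
5  | Blade Runner | Sci-Fi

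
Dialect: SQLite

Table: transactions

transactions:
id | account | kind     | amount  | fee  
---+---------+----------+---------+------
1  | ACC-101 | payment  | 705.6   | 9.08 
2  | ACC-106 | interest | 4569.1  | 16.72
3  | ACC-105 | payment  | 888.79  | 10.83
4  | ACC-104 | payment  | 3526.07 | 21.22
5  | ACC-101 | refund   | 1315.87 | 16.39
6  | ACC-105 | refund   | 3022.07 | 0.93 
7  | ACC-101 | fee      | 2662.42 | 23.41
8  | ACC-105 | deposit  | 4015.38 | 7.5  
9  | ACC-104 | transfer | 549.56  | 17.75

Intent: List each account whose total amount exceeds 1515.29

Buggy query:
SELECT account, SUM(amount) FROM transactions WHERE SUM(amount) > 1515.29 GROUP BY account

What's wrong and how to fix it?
Bug: SUM(amount) is an aggregate, but WHERE filters rows before aggregation

Fix: Use HAVING (which filters groups after aggregation) instead of WHERE

Corrected query:
SELECT account, SUM(amount) FROM transactions GROUP BY account HAVING SUM(amount) > 1515.29

Result:
account | SUM(amount)
--------+------------
ACC-101 | 4683.89    
ACC-104 | 4075.63    
ACC-105 | 7926.24    
ACC-106 | 4569.1     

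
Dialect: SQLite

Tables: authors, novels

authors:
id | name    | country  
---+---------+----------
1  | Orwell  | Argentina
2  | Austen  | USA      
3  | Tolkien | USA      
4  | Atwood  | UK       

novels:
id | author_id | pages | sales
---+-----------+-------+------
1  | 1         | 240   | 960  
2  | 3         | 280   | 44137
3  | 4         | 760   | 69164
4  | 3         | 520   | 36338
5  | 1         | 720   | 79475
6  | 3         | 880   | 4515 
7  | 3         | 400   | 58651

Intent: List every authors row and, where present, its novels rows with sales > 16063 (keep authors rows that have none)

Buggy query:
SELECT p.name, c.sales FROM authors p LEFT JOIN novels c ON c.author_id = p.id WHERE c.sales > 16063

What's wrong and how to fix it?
Bug: A WHERE condition on the right-hand table after LEFT JOIN drops unmatched parents

Fix: Put 'c.sales > 16063' in the JOIN's ON clause instead of WHERE

Corrected query:
SELECT p.name, c.sales FROM authors p LEFT JOIN novels c ON c.author_id = p.id AND c.sales > 16063

Result:
name    | sales
--------+------
Orwell  | 79475
Austen  | NULL 
Tolkien | 36338
Tolkien | 44137
Tolkien | 58651
Atwood  | 69164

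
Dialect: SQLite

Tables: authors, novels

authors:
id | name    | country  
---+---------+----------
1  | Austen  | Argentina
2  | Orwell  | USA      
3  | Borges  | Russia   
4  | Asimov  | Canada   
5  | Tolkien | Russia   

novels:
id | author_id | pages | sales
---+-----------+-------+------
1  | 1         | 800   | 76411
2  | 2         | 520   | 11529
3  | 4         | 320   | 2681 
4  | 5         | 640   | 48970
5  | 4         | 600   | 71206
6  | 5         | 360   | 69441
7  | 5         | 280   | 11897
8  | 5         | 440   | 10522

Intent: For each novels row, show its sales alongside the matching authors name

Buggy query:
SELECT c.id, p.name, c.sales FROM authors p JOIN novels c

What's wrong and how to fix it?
Bug: JOIN with no ON clause produces a cartesian product; every novels row pairs with every authors row

Fix: Add ON c.author_id = p.id to the JOIN

Corrected query:
SELECT c.id, p.name, c.sales FROM authors p JOIN novels c ON c.author_id = p.id

Result:
id | name    | sales
---+---------+------
1  | Austen  | 76411
2  | Orwell  | 11529
3  | Asimov  | 2681 
4  | Tolkien | 48970
5  | Asimov  | 71206
6  | Tolkien | 69441
7  | Tolkien | 11897
8  | Tolkien | 10522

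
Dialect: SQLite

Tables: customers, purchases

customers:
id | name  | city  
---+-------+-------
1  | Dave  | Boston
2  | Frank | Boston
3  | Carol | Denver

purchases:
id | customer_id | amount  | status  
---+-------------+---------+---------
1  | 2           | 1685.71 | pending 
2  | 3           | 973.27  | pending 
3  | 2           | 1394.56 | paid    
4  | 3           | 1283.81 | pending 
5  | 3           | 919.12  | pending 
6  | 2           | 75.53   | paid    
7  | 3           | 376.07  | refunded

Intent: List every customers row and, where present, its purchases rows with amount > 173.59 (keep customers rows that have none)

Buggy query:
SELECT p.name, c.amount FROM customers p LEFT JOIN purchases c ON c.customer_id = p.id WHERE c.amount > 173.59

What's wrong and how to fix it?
Bug: A WHERE condition on the right-hand table after LEFT JOIN drops unmatched parents

Fix: Put 'c.amount > 173.59' in the JOIN's ON clause instead of WHERE

Corrected query:
SELECT p.name, c.amount FROM customers p LEFT JOIN purchases c ON c.customer_id = p.id AND c.amount > 173.59

Result:
name  | amount 
------+--------
Dave  | NULL   
Frank | 1394.56
Frank | 1685.71
Carol | 376.07 
Carol | 919.12 
Carol | 973.27 
Carol | 1283.81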